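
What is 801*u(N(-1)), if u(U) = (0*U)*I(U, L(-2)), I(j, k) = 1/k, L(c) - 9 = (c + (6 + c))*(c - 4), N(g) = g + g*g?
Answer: 0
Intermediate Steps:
N(g) = g + g²
L(c) = 9 + (-4 + c)*(6 + 2*c) (L(c) = 9 + (c + (6 + c))*(c - 4) = 9 + (6 + 2*c)*(-4 + c) = 9 + (-4 + c)*(6 + 2*c))
u(U) = 0 (u(U) = (0*U)/(-15 - 2*(-2) + 2*(-2)²) = 0/(-15 + 4 + 2*4) = 0/(-15 + 4 + 8) = 0/(-3) = 0*(-⅓) = 0)
801*u(N(-1)) = 801*0 = 0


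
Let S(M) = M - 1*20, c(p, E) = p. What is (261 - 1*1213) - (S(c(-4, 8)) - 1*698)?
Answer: -230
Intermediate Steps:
S(M) = -20 + M (S(M) = M - 20 = -20 + M)
(261 - 1*1213) - (S(c(-4, 8)) - 1*698) = (261 - 1*1213) - ((-20 - 4) - 1*698) = (261 - 1213) - (-24 - 698) = -952 - 1*(-722) = -952 + 722 = -230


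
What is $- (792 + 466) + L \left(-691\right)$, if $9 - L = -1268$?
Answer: $-883665$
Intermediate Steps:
$L = 1277$ ($L = 9 - -1268 = 9 + 1268 = 1277$)
$- (792 + 466) + L \left(-691\right) = - (792 + 466) + 1277 \left(-691\right) = \left(-1\right) 1258 - 882407 = -1258 - 882407 = -883665$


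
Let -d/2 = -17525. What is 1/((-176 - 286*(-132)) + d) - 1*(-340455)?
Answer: 24725884831/72626 ≈ 3.4046e+5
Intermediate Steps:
d = 35050 (d = -2*(-17525) = 35050)
1/((-176 - 286*(-132)) + d) - 1*(-340455) = 1/((-176 - 286*(-132)) + 35050) - 1*(-340455) = 1/((-176 + 37752) + 35050) + 340455 = 1/(37576 + 35050) + 340455 = 1/72626 + 340455 = 24725884831/72626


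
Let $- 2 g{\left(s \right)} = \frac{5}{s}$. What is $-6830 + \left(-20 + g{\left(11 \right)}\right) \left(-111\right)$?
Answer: $- \frac{100865}{22} \approx -4584.8$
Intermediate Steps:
$g{\left(s \right)} = - \frac{5}{2 s}$ ($g{\left(s \right)} = - \frac{5 \frac{1}{s}}{2} = - \frac{5}{2 s}$)
$-6830 + \left(-20 + g{\left(11 \right)}\right) \left(-111\right) = -6830 + \left(-20 - \frac{5}{2 \cdot 11}\right) \left(-111\right) = -6830 + \left(-20 - \frac{5}{22}\right) \left(-111\right) = -6830 - - \frac{49395}{22} = -6830 + \frac{49395}{22} = - \frac{100865}{22}$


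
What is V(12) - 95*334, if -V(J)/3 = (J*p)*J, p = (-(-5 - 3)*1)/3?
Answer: -32882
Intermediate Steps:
p = 8/3 (p = (-1*(-8)*1)*(⅓) = (8*1)*(⅓) = 8*(⅓) = 8/3 ≈ 2.6667)
V(J) = -8*J² (V(J) = -3*J*(8/3)*J = -3*8*J/3*J = -8*J²)
V(12) - 95*334 = -8*12² - 95*334 = -8*144 - 31730 = -1152 - 31730 = -32882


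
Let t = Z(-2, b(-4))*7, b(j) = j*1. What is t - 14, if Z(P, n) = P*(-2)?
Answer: 14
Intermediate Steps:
b(j) = j
Z(P, n) = -2*P
t = 28 (t = -2*(-2)*7 = 4*7 = 28)
t - 14 = 28 - 14 = 14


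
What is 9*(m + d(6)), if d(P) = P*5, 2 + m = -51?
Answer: -207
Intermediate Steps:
m = -53 (m = -2 - 51 = -53)
d(P) = 5*P
9*(m + d(6)) = 9*(-53 + 5*6) = 9*(-53 + 30) = 9*(-23) = -207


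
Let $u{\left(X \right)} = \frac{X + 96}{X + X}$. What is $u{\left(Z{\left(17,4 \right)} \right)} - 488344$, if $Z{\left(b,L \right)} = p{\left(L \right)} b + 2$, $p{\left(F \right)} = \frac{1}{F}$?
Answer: $- \frac{24416791}{50} \approx -4.8834 \cdot 10^{5}$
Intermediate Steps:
$Z{\left(b,L \right)} = 2 + \frac{b}{L}$ ($Z{\left(b,L \right)} = \frac{b}{L} + 2 = 2 + \frac{b}{L}$)
$u{\left(X \right)} = \frac{96 + X}{2 X}$
$u{\left(Z{\left(17,4 \right)} \right)} - 488344 = \frac{96 + \left(2 + \frac{17}{4}\right)}{2 \left(2 + \frac{17}{4}\right)} - 488344 = \frac{96 + \frac{25}{4}}{2 \cdot \frac{25}{4}} - 488344 = \frac{1}{2} \cdot \frac{4}{25} \cdot \frac{409}{4} - 488344 = \frac{409}{50} - 488344 = - \frac{24416791}{50}$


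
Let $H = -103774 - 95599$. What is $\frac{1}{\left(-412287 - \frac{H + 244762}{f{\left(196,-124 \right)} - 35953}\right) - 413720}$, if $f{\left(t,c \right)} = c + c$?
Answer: $- \frac{36201}{29902234018} \approx -1.2106 \cdot 10^{-6}$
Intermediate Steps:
$H = -199373$ ($H = -103774 - 95599 = -199373$)
$f{\left(t,c \right)} = 2 c$
$\frac{1}{\left(-412287 - \frac{H + 244762}{f{\left(196,-124 \right)} - 35953}\right) - 413720} = \frac{1}{\left(-412287 - \frac{-199373 + 244762}{2 \left(-124\right) - 35953}\right) - 413720} = \frac{1}{\left(-412287 - \frac{45389}{-248 - 35953}\right) - 413720} = \frac{1}{\left(-412287 - \frac{45389}{-36201}\right) - 413720} = \frac{1}{\left(-412287 - 45389 \left(- \frac{1}{36201}\right)\right) - 413720} = \frac{1}{\left(-412287 - - \frac{45389}{36201}\right) - 413720} = \frac{1}{\left(-412287 + \frac{45389}{36201}\right) - 413720} = \frac{1}{- \frac{14925156298}{36201} - 413720} = \frac{1}{- \frac{29902234018}{36201}} = - \frac{36201}{29902234018}$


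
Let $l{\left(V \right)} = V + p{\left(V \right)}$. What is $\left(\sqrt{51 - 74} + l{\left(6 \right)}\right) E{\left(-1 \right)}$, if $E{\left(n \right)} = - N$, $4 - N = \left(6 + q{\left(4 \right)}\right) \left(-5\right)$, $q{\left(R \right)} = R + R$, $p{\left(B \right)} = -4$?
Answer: $-148 - 74 i \sqrt{23} \approx -148.0 - 354.89 i$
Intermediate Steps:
$q{\left(R \right)} = 2 R$
$N = 74$ ($N = 4 - \left(6 + 2 \cdot 4\right) \left(-5\right) = 4 - \left(6 + 8\right) \left(-5\right) = 4 - 14 \left(-5\right) = 4 - -70 = 4 + 70 = 74$)
$l{\left(V \right)} = -4 + V$ ($l{\left(V \right)} = V - 4 = -4 + V$)
$E{\left(n \right)} = -74$ ($E{\left(n \right)} = \left(-1\right) 74 = -74$)
$\left(\sqrt{51 - 74} + l{\left(6 \right)}\right) E{\left(-1 \right)} = \left(\sqrt{51 - 74} + \left(-4 + 6\right)\right) \left(-74\right) = \left(\sqrt{-23} + 2\right) \left(-74\right) = \left(i \sqrt{23} + 2\right) \left(-74\right) = \left(2 + i \sqrt{23}\right) \left(-74\right) = -148 - 74 i \sqrt{23}$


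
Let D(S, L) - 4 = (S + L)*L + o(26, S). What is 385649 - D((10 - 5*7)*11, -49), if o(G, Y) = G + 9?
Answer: 369734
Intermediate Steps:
o(G, Y) = 9 + G
D(S, L) = 39 + L*(L + S) (D(S, L) = 4 + ((S + L)*L + (9 + 26)) = 4 + ((L + S)*L + 35) = 4 + (L*(L + S) + 35) = 4 + (35 + L*(L + S)) = 39 + L*(L + S))
385649 - D((10 - 5*7)*11, -49) = 385649 - (39 + (-49)² - 49*(10 - 5*7)*11) = 385649 - (39 + 2401 - 49*(10 - 35)*11) = 385649 - (39 + 2401 - (-1225)*11) = 385649 - (39 + 2401 - 49*(-275)) = 385649 - (39 + 2401 + 13475) = 385649 - 1*15915 = 385649 - 15915 = 369734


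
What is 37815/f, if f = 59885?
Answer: 7563/11977 ≈ 0.63146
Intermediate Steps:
37815/f = 37815/59885 = 37815*(1/59885) = 7563/11977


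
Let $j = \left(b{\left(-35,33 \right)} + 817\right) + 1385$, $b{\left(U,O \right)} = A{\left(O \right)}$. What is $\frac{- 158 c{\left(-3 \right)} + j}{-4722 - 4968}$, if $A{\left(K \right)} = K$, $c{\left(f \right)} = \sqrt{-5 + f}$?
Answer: $- \frac{149}{646} + \frac{158 i \sqrt{2}}{4845} \approx -0.23065 + 0.046119 i$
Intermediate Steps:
$b{\left(U,O \right)} = O$
$j = 2235$ ($j = \left(33 + 817\right) + 1385 = 850 + 1385 = 2235$)
$\frac{- 158 c{\left(-3 \right)} + j}{-4722 - 4968} = \frac{- 158 \sqrt{-5 - 3} + 2235}{-4722 - 4968} = \frac{- 158 \sqrt{-8} + 2235}{-9690} = \left(- 158 \cdot 2 i \sqrt{2} + 2235\right) \left(- \frac{1}{9690}\right) = \left(- 316 i \sqrt{2} + 2235\right) \left(- \frac{1}{9690}\right) = \left(2235 - 316 i \sqrt{2}\right) \left(- \frac{1}{9690}\right) = - \frac{149}{646} + \frac{158 i \sqrt{2}}{4845}$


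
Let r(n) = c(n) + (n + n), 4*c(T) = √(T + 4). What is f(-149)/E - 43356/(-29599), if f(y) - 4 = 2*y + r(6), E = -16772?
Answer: 367756875/248217214 - √10/67088 ≈ 1.4815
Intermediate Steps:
c(T) = √(4 + T)/4 (c(T) = √(T + 4)/4 = √(4 + T)/4)
r(n) = 2*n + √(4 + n)/4 (r(n) = √(4 + n)/4 + (n + n) = √(4 + n)/4 + 2*n = 2*n + √(4 + n)/4)
f(y) = 16 + 2*y + √10/4 (f(y) = 4 + (2*y + (2*6 + √(4 + 6)/4)) = 4 + (2*y + (12 + √10/4)) = 4 + (12 + 2*y + √10/4) = 16 + 2*y + √10/4)
f(-149)/E - 43356/(-29599) = (16 + 2*(-149) + √10/4)/(-16772) - 43356/(-29599) = (16 - 298 + √10/4)*(-1/16772) - 43356*(-1/29599) = (-282 + √10/4)*(-1/16772) + 43356/29599 = (141/8386 - √10/67088) + 43356/29599 = 367756875/248217214 - √10/67088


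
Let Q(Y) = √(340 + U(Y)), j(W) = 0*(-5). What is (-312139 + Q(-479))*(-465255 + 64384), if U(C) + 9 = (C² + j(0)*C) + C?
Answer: 125127473069 - 1202613*√25477 ≈ 1.2494e+11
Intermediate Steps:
j(W) = 0
U(C) = -9 + C + C² (U(C) = -9 + ((C² + 0*C) + C) = -9 + ((C² + 0) + C) = -9 + (C² + C) = -9 + (C + C²) = -9 + C + C²)
Q(Y) = √(331 + Y + Y²) (Q(Y) = √(340 + (-9 + Y + Y²)) = √(331 + Y + Y²))
(-312139 + Q(-479))*(-465255 + 64384) = (-312139 + √(331 - 479 + (-479)²))*(-465255 + 64384) = (-312139 + √(331 - 479 + 229441))*(-400871) = (-312139 + √229293)*(-400871) = (-312139 + 3*√25477)*(-400871) = 125127473069 - 1202613*√25477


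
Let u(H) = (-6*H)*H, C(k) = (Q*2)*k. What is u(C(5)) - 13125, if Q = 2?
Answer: -15525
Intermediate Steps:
C(k) = 4*k (C(k) = (2*2)*k = 4*k)
u(H) = -6*H**2
u(C(5)) - 13125 = -6*(4*5)**2 - 13125 = -6*20**2 - 13125 = -6*400 - 13125 = -2400 - 13125 = -15525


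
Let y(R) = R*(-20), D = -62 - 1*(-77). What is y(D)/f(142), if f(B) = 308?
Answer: -75/77 ≈ -0.97403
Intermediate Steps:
D = 15 (D = -62 + 77 = 15)
y(R) = -20*R
y(D)/f(142) = -20*15/308 = -300*1/308 = -75/77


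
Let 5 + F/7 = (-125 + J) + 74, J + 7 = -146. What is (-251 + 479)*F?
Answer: -333564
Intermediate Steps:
J = -153 (J = -7 - 146 = -153)
F = -1463 (F = -35 + 7*((-125 - 153) + 74) = -35 + 7*(-278 + 74) = -35 + 7*(-204) = -35 - 1428 = -1463)
(-251 + 479)*F = (-251 + 479)*(-1463) = 228*(-1463) = -333564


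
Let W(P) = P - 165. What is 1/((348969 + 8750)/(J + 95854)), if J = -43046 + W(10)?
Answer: 52653/357719 ≈ 0.14719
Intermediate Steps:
W(P) = -165 + P
J = -43201 (J = -43046 + (-165 + 10) = -43046 - 155 = -43201)
1/((348969 + 8750)/(J + 95854)) = 1/((348969 + 8750)/(-43201 + 95854)) = 1/(357719/52653) = 52653/357719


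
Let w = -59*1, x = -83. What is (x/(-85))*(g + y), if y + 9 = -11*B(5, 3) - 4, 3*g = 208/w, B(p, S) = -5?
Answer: 599758/15045 ≈ 39.864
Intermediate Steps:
w = -59
g = -208/177 (g = (208/(-59))/3 = (208*(-1/59))/3 = (⅓)*(-208/59) = -208/177 ≈ -1.1751)
y = 42 (y = -9 + (-11*(-5) - 4) = -9 + (55 - 4) = -9 + 51 = 42)
(x/(-85))*(g + y) = (-83/(-85))*(-208/177 + 42) = -83*(-1/85)*(7226/177) = (83/85)*(7226/177) = 599758/15045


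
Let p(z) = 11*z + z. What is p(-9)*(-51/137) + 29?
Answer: 9481/137 ≈ 69.204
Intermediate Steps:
p(z) = 12*z
p(-9)*(-51/137) + 29 = (12*(-9))*(-51/137) + 29 = -(-5508)/137 + 29 = -108*(-51/137) + 29 = 5508/137 + 29 = 9481/137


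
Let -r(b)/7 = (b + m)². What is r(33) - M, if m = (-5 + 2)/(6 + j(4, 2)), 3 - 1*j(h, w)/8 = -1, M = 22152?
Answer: -42942495/1444 ≈ -29739.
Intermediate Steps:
j(h, w) = 32 (j(h, w) = 24 - 8*(-1) = 24 + 8 = 32)
m = -3/38 (m = (-5 + 2)/(6 + 32) = -3/38 ≈ -0.078947)
r(b) = -7*(-3/38 + b)² (r(b) = -7*(b - 3/38)² = -7*(-3/38 + b)²)
r(33) - M = -7*(-3 + 38*33)²/1444 - 1*22152 = -7*(-3 + 1254)²/1444 - 22152 = -7/1444*1251² - 22152 = -7/1444*1565001 - 22152 = -10955007/1444 - 22152 = -42942495/1444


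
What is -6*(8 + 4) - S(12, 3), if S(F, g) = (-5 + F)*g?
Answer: -93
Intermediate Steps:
S(F, g) = g*(-5 + F)
-6*(8 + 4) - S(12, 3) = -6*(8 + 4) - 3*(-5 + 12) = -6*12 - 3*7 = -72 - 1*21 = -72 - 21 = -93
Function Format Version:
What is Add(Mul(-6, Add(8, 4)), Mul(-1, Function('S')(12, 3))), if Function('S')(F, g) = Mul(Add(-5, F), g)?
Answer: -93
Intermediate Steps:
Function('S')(F, g) = Mul(g, Add(-5, F))
Add(Mul(-6, Add(8, 4)), Mul(-1, Function('S')(12, 3))) = Add(Mul(-6, Add(8, 4)), Mul(-1, Mul(3, Add(-5, 12)))) = Add(Mul(-6, 12), Mul(-1, Mul(3, 7))) = Add(-72, Mul(-1, 21)) = Add(-72, -21) = -93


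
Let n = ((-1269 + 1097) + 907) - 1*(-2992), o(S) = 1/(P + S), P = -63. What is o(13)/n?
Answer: -1/186350 ≈ -5.3662e-6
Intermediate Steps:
o(S) = 1/(-63 + S)
n = 3727 (n = (-172 + 907) + 2992 = 735 + 2992 = 3727)
o(13)/n = 1/((-63 + 13)*3727) = (1/3727)/(-50) = -1/50*1/3727 = -1/186350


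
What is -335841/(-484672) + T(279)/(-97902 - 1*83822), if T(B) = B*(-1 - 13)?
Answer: 15730874679/22019133632 ≈ 0.71442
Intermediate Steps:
T(B) = -14*B (T(B) = B*(-14) = -14*B)
-335841/(-484672) + T(279)/(-97902 - 1*83822) = -335841/(-484672) + (-14*279)/(-97902 - 1*83822) = -335841*(-1/484672) - 3906/(-97902 - 83822) = 335841/484672 - 3906/(-181724) = 335841/484672 - 3906*(-1/181724) = 335841/484672 + 1953/90862 = 15730874679/22019133632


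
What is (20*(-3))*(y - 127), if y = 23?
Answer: 6240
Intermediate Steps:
(20*(-3))*(y - 127) = (20*(-3))*(23 - 127) = -60*(-104) = 6240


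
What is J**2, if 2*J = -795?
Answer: 632025/4 ≈ 1.5801e+5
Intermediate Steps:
J = -795/2 (J = (1/2)*(-795) = -795/2 ≈ -397.50)
J**2 = (-795/2)**2 = 632025/4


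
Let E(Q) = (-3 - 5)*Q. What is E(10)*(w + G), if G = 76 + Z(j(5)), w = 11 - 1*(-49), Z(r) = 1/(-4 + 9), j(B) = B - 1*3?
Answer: -10896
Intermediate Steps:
j(B) = -3 + B (j(B) = B - 3 = -3 + B)
Z(r) = ⅕ (Z(r) = 1/5 = ⅕)
w = 60 (w = 11 + 49 = 60)
E(Q) = -8*Q
G = 381/5 (G = 76 + ⅕ = 381/5 ≈ 76.200)
E(10)*(w + G) = (-8*10)*(60 + 381/5) = -80*681/5 = -10896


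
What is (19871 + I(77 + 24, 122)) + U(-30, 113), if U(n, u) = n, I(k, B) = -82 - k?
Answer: 19658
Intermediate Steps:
(19871 + I(77 + 24, 122)) + U(-30, 113) = (19871 + (-82 - (77 + 24))) - 30 = (19871 + (-82 - 1*101)) - 30 = (19871 + (-82 - 101)) - 30 = (19871 - 183) - 30 = 19688 - 30 = 19658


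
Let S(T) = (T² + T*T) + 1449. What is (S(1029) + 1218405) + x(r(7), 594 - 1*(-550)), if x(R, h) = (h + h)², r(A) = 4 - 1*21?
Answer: 8572480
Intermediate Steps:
r(A) = -17 (r(A) = 4 - 21 = -17)
x(R, h) = 4*h² (x(R, h) = (2*h)² = 4*h²)
S(T) = 1449 + 2*T² (S(T) = (T² + T²) + 1449 = 2*T² + 1449 = 1449 + 2*T²)
(S(1029) + 1218405) + x(r(7), 594 - 1*(-550)) = ((1449 + 2*1029²) + 1218405) + 4*(594 - 1*(-550))² = ((1449 + 2*1058841) + 1218405) + 4*(594 + 550)² = ((1449 + 2117682) + 1218405) + 4*1144² = (2119131 + 1218405) + 4*1308736 = 3337536 + 5234944 = 8572480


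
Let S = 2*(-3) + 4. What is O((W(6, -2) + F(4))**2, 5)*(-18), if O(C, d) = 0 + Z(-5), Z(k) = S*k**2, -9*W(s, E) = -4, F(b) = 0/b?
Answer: 900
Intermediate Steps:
F(b) = 0
W(s, E) = 4/9 (W(s, E) = -1/9*(-4) = 4/9)
S = -2 (S = -6 + 4 = -2)
Z(k) = -2*k**2
O(C, d) = -50 (O(C, d) = 0 - 2*(-5)**2 = 0 - 2*25 = 0 - 50 = -50)
O((W(6, -2) + F(4))**2, 5)*(-18) = -50*(-18) = 900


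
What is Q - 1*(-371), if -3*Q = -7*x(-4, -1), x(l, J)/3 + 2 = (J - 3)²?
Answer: 469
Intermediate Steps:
x(l, J) = -6 + 3*(-3 + J)² (x(l, J) = -6 + 3*(J - 3)² = -6 + 3*(-3 + J)²)
Q = 98 (Q = -(-7)*(-6 + 3*(-3 - 1)²)/3 = -(-7)*(-6 + 3*(-4)²)/3 = -(-7)*(-6 + 3*16)/3 = -(-7)*(-6 + 48)/3 = -(-7)*42/3 = -⅓*(-294) = 98)
Q - 1*(-371) = 98 - 1*(-371) = 98 + 371 = 469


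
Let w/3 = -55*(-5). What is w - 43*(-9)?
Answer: 1212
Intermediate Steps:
w = 825 (w = 3*(-55*(-5)) = 3*275 = 825)
w - 43*(-9) = 825 - 43*(-9) = 825 - 1*(-387) = 825 + 387 = 1212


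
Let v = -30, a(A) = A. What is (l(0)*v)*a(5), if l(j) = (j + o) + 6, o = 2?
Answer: -1200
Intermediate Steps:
l(j) = 8 + j (l(j) = (j + 2) + 6 = (2 + j) + 6 = 8 + j)
(l(0)*v)*a(5) = ((8 + 0)*(-30))*5 = (8*(-30))*5 = -240*5 = -1200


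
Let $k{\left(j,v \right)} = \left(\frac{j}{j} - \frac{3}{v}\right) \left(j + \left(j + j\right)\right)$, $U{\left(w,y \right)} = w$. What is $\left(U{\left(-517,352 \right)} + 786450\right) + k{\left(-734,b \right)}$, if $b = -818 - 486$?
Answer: $\frac{510989309}{652} \approx 7.8373 \cdot 10^{5}$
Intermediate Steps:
$b = -1304$ ($b = -818 - 486 = -1304$)
$k{\left(j,v \right)} = 3 j \left(1 - \frac{3}{v}\right)$ ($k{\left(j,v \right)} = \left(1 - \frac{3}{v}\right) \left(j + 2 j\right) = \left(1 - \frac{3}{v}\right) 3 j = 3 j \left(1 - \frac{3}{v}\right)$)
$\left(U{\left(-517,352 \right)} + 786450\right) + k{\left(-734,b \right)} = \left(-517 + 786450\right) + 3 \left(-734\right) \frac{1}{-1304} \left(-3 - 1304\right) = 785933 + 3 \left(-734\right) \left(- \frac{1}{1304}\right) \left(-1307\right) = 785933 - \frac{1439007}{652} = \frac{510989309}{652}$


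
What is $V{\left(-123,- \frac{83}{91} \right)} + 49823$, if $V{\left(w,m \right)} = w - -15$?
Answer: $49715$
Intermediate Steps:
$V{\left(w,m \right)} = 15 + w$ ($V{\left(w,m \right)} = w + 15 = 15 + w$)
$V{\left(-123,- \frac{83}{91} \right)} + 49823 = \left(15 - 123\right) + 49823 = -108 + 49823 = 49715$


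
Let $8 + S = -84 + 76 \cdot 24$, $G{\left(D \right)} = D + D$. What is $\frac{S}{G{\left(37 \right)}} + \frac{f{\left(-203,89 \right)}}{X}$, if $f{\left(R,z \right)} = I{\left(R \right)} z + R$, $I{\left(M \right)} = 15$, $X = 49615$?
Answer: $\frac{43008474}{1835755} \approx 23.428$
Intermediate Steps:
$G{\left(D \right)} = 2 D$
$S = 1732$ ($S = -8 + \left(-84 + 76 \cdot 24\right) = -8 + \left(-84 + 1824\right) = -8 + 1740 = 1732$)
$f{\left(R,z \right)} = R + 15 z$ ($f{\left(R,z \right)} = 15 z + R = R + 15 z$)
$\frac{S}{G{\left(37 \right)}} + \frac{f{\left(-203,89 \right)}}{X} = \frac{1732}{2 \cdot 37} + \frac{-203 + 15 \cdot 89}{49615} = \frac{1732}{74} + \left(-203 + 1335\right) \frac{1}{49615} = 1732 \cdot \frac{1}{74} + 1132 \cdot \frac{1}{49615} = \frac{866}{37} + \frac{1132}{49615} = \frac{43008474}{1835755}$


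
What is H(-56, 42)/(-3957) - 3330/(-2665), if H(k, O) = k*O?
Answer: 1296326/703027 ≈ 1.8439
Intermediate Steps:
H(k, O) = O*k
H(-56, 42)/(-3957) - 3330/(-2665) = (42*(-56))/(-3957) - 3330/(-2665) = -2352*(-1/3957) - 3330*(-1/2665) = 784/1319 + 666/533 = 1296326/703027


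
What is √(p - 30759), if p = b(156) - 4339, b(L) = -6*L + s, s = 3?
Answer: I*√36031 ≈ 189.82*I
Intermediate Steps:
b(L) = 3 - 6*L (b(L) = -6*L + 3 = 3 - 6*L)
p = -5272 (p = (3 - 6*156) - 4339 = (3 - 936) - 4339 = -933 - 4339 = -5272)
√(p - 30759) = √(-5272 - 30759) = √(-36031) = I*√36031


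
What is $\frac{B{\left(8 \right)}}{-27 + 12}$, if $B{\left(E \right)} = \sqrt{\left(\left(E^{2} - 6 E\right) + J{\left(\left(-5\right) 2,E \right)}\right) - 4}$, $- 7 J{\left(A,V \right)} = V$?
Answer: $- \frac{2 \sqrt{133}}{105} \approx -0.21967$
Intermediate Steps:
$J{\left(A,V \right)} = - \frac{V}{7}$
$B{\left(E \right)} = \sqrt{-4 + E^{2} - \frac{43 E}{7}}$ ($B{\left(E \right)} = \sqrt{\left(\left(E^{2} - 6 E\right) - \frac{E}{7}\right) - 4} = \sqrt{\left(E^{2} - \frac{43 E}{7}\right) - 4} = \sqrt{-4 + E^{2} - \frac{43 E}{7}}$)
$\frac{B{\left(8 \right)}}{-27 + 12} = \frac{\frac{1}{7} \sqrt{-196 - 2408 + 49 \cdot 8^{2}}}{-27 + 12} = \frac{\frac{1}{7} \sqrt{-196 - 2408 + 49 \cdot 64}}{-15} = \frac{\sqrt{-196 - 2408 + 3136}}{7} \left(- \frac{1}{15}\right) = \frac{\sqrt{532}}{7} \left(- \frac{1}{15}\right) = \frac{2 \sqrt{133}}{7} \left(- \frac{1}{15}\right) = - \frac{2 \sqrt{133}}{105}$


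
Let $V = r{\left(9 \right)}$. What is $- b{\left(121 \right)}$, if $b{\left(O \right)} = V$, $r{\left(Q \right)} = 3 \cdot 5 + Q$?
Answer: $-24$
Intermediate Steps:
$r{\left(Q \right)} = 15 + Q$
$V = 24$ ($V = 15 + 9 = 24$)
$b{\left(O \right)} = 24$
$- b{\left(121 \right)} = \left(-1\right) 24 = -24$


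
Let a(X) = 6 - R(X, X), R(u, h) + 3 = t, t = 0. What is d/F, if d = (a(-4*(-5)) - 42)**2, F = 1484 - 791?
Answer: 11/7 ≈ 1.5714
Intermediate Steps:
R(u, h) = -3 (R(u, h) = -3 + 0 = -3)
a(X) = 9 (a(X) = 6 - 1*(-3) = 6 + 3 = 9)
F = 693
d = 1089 (d = (9 - 42)**2 = (-33)**2 = 1089)
d/F = 1089/693 = 1089*(1/693) = 11/7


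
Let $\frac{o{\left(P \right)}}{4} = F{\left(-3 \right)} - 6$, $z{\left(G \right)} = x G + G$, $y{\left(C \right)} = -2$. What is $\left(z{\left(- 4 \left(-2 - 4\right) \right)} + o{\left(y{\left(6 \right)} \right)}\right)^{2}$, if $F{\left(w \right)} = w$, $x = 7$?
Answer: $24336$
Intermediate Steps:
$z{\left(G \right)} = 8 G$ ($z{\left(G \right)} = 7 G + G = 8 G$)
$o{\left(P \right)} = -36$ ($o{\left(P \right)} = 4 \left(-3 - 6\right) = 4 \left(-9\right) = -36$)
$\left(z{\left(- 4 \left(-2 - 4\right) \right)} + o{\left(y{\left(6 \right)} \right)}\right)^{2} = \left(8 \left(- 4 \left(-2 - 4\right)\right) - 36\right)^{2} = \left(8 \left(\left(-4\right) \left(-6\right)\right) - 36\right)^{2} = \left(8 \cdot 24 - 36\right)^{2} = \left(192 - 36\right)^{2} = 156^{2} = 24336$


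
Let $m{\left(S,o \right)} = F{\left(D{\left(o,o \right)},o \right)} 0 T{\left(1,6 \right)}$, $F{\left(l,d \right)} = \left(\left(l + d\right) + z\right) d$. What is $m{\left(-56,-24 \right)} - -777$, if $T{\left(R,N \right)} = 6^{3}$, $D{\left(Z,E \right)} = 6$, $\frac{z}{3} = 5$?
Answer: $777$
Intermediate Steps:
$z = 15$ ($z = 3 \cdot 5 = 15$)
$T{\left(R,N \right)} = 216$
$F{\left(l,d \right)} = d \left(15 + d + l\right)$ ($F{\left(l,d \right)} = \left(\left(l + d\right) + 15\right) d = \left(\left(d + l\right) + 15\right) d = \left(15 + d + l\right) d = d \left(15 + d + l\right)$)
$m{\left(S,o \right)} = 0$ ($m{\left(S,o \right)} = o \left(15 + o + 6\right) 0 \cdot 216 = o \left(21 + o\right) 0 \cdot 216 = 0 \cdot 216 = 0$)
$m{\left(-56,-24 \right)} - -777 = 0 - -777 = 0 + 777 = 777$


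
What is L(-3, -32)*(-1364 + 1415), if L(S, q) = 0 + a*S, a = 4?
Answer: -612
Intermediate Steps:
L(S, q) = 4*S (L(S, q) = 0 + 4*S = 4*S)
L(-3, -32)*(-1364 + 1415) = (4*(-3))*(-1364 + 1415) = -12*51 = -612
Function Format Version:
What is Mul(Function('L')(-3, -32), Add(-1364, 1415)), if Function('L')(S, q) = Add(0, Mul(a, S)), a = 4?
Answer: -612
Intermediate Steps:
Function('L')(S, q) = Mul(4, S) (Function('L')(S, q) = Add(0, Mul(4, S)) = Mul(4, S))
Mul(Function('L')(-3, -32), Add(-1364, 1415)) = Mul(Mul(4, -3), Add(-1364, 1415)) = Mul(-12, 51) = -612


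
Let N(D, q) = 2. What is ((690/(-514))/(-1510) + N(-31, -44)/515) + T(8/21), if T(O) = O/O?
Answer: 40161973/39971210 ≈ 1.0048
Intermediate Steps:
T(O) = 1
((690/(-514))/(-1510) + N(-31, -44)/515) + T(8/21) = ((690/(-514))/(-1510) + 2/515) + 1 = ((690*(-1/514))*(-1/1510) + 2*(1/515)) + 1 = (-345/257*(-1/1510) + 2/515) + 1 = (69/77614 + 2/515) + 1 = 190763/39971210 + 1 = 40161973/39971210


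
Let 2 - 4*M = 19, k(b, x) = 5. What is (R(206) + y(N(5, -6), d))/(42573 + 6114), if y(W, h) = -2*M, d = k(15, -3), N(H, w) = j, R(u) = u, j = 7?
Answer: 143/32458 ≈ 0.0044057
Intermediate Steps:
N(H, w) = 7
M = -17/4 (M = ½ - ¼*19 = ½ - 19/4 = -17/4 ≈ -4.2500)
d = 5
y(W, h) = 17/2 (y(W, h) = -2*(-17/4) = 17/2)
(R(206) + y(N(5, -6), d))/(42573 + 6114) = (206 + 17/2)/(42573 + 6114) = (429/2)/48687 = (429/2)*(1/48687) = 143/32458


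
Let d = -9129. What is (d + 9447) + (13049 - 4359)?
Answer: 9008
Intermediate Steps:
(d + 9447) + (13049 - 4359) = (-9129 + 9447) + (13049 - 4359) = 318 + 8690 = 9008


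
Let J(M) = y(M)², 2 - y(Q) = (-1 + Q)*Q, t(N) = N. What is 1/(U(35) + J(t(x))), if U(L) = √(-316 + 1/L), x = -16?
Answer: 2551500/186004361059 - I*√387065/186004361059 ≈ 1.3717e-5 - 3.3448e-9*I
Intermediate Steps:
y(Q) = 2 - Q*(-1 + Q) (y(Q) = 2 - (-1 + Q)*Q = 2 - Q*(-1 + Q))
J(M) = (2 + M - M²)²
1/(U(35) + J(t(x))) = 1/(√(-316 + 1/35) + (2 - 16 - 1*(-16)²)²) = 1/(√(-316 + 1/35) + (2 - 16 - 1*256)²) = 1/(√(-11059/35) + (2 - 16 - 256)²) = 1/(I*√387065/35 + (-270)²) = 1/(I*√387065/35 + 72900) = 1/(72900 + I*√387065/35)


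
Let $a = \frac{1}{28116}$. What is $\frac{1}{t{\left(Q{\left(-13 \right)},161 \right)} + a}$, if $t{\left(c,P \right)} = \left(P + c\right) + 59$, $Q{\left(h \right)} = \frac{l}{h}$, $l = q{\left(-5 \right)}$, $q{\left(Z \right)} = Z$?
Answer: $\frac{365508}{80552353} \approx 0.0045375$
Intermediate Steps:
$l = -5$
$Q{\left(h \right)} = - \frac{5}{h}$
$t{\left(c,P \right)} = 59 + P + c$
$a = \frac{1}{28116} \approx 3.5567 \cdot 10^{-5}$
$\frac{1}{t{\left(Q{\left(-13 \right)},161 \right)} + a} = \frac{1}{\left(59 + 161 - \frac{5}{-13}\right) + \frac{1}{28116}} = \frac{1}{\left(59 + 161 - - \frac{5}{13}\right) + \frac{1}{28116}} = \frac{1}{\left(59 + 161 + \frac{5}{13}\right) + \frac{1}{28116}} = \frac{1}{\frac{2865}{13} + \frac{1}{28116}} = \frac{1}{\frac{80552353}{365508}} = \frac{365508}{80552353}$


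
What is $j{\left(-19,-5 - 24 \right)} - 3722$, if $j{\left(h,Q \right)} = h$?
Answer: $-3741$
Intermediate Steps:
$j{\left(-19,-5 - 24 \right)} - 3722 = -19 - 3722 = -3741$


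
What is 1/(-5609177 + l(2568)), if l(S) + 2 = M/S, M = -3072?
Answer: -107/600182281 ≈ -1.7828e-7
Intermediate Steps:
l(S) = -2 - 3072/S
1/(-5609177 + l(2568)) = 1/(-5609177 + (-2 - 3072/2568)) = 1/(-5609177 + (-2 - 3072*1/2568)) = 1/(-5609177 + (-2 - 128/107)) = 1/(-5609177 - 342/107) = 1/(-600182281/107) = -107/600182281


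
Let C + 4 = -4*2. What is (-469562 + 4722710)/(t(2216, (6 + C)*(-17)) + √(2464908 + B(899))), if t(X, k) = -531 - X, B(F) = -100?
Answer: -11683397556/5081201 - 8506296*√616202/5081201 ≈ -3613.5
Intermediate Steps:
C = -12 (C = -4 - 4*2 = -4 - 8 = -12)
(-469562 + 4722710)/(t(2216, (6 + C)*(-17)) + √(2464908 + B(899))) = (-469562 + 4722710)/((-531 - 1*2216) + √(2464908 - 100)) = 4253148/((-531 - 2216) + √2464808) = 4253148/(-2747 + 2*√616202)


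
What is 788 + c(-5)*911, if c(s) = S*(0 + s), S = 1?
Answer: -3767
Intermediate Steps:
c(s) = s (c(s) = 1*(0 + s) = 1*s = s)
788 + c(-5)*911 = 788 - 5*911 = 788 - 4555 = -3767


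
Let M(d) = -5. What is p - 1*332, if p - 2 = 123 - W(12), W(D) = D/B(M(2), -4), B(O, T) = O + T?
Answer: -617/3 ≈ -205.67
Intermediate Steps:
W(D) = -D/9 (W(D) = D/(-5 - 4) = D/(-9) = D*(-⅑) = -D/9)
p = 379/3 (p = 2 + (123 - (-1)*12/9) = 2 + (123 - 1*(-4/3)) = 2 + (123 + 4/3) = 2 + 373/3 = 379/3 ≈ 126.33)
p - 1*332 = 379/3 - 1*332 = 379/3 - 332 = -617/3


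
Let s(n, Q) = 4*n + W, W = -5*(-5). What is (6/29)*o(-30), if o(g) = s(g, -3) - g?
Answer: -390/29 ≈ -13.448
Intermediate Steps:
W = 25
s(n, Q) = 25 + 4*n (s(n, Q) = 4*n + 25 = 25 + 4*n)
o(g) = 25 + 3*g (o(g) = (25 + 4*g) - g = 25 + 3*g)
(6/29)*o(-30) = (6/29)*(25 + 3*(-30)) = (6*(1/29))*(25 - 90) = (6/29)*(-65) = -390/29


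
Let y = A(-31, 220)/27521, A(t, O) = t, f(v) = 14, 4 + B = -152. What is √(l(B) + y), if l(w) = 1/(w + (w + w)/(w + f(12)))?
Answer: I*√1019181615270/11558820 ≈ 0.08734*I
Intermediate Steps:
B = -156 (B = -4 - 152 = -156)
y = -31/27521 ≈ -0.0011264
l(w) = 1/(w + 2*w/(14 + w)) (l(w) = 1/(w + (w + w)/(w + 14)) = 1/(w + (2*w)/(14 + w)) = 1/(w + 2*w/(14 + w)))
√(l(B) + y) = √((14 - 156)/((-156)*(16 - 156)) - 31/27521) = √(-1/156*(-142)/(-140) - 31/27521) = √(-1/156*(-1/140)*(-142) - 31/27521) = √(-71/10920 - 31/27521) = √(-176347/23117640) = I*√1019181615270/11558820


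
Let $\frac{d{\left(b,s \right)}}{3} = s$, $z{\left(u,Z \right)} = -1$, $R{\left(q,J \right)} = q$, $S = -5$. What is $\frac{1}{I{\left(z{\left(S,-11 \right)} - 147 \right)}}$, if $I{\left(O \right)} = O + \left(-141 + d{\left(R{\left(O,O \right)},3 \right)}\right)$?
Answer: $- \frac{1}{280} \approx -0.0035714$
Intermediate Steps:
$d{\left(b,s \right)} = 3 s$
$I{\left(O \right)} = -132 + O$ ($I{\left(O \right)} = O + \left(-141 + 3 \cdot 3\right) = O + \left(-141 + 9\right) = O - 132 = -132 + O$)
$\frac{1}{I{\left(z{\left(S,-11 \right)} - 147 \right)}} = \frac{1}{-132 - 148} = \frac{1}{-280} = - \frac{1}{280}$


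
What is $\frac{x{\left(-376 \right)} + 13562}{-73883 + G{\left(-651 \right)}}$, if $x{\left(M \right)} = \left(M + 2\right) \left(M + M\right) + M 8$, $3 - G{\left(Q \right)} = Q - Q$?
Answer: $- \frac{145901}{36940} \approx -3.9497$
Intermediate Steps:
$G{\left(Q \right)} = 3$ ($G{\left(Q \right)} = 3 - \left(Q - Q\right) = 3 - 0 = 3 + 0 = 3$)
$x{\left(M \right)} = 8 M + 2 M \left(2 + M\right)$ ($x{\left(M \right)} = \left(2 + M\right) 2 M + 8 M = 2 M \left(2 + M\right) + 8 M = 8 M + 2 M \left(2 + M\right)$)
$\frac{x{\left(-376 \right)} + 13562}{-73883 + G{\left(-651 \right)}} = \frac{2 \left(-376\right) \left(6 - 376\right) + 13562}{-73883 + 3} = \frac{2 \left(-376\right) \left(-370\right) + 13562}{-73880} = \left(278240 + 13562\right) \left(- \frac{1}{73880}\right) = 291802 \left(- \frac{1}{73880}\right) = - \frac{145901}{36940}$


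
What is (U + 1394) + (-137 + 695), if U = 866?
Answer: 2818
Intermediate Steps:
(U + 1394) + (-137 + 695) = (866 + 1394) + (-137 + 695) = 2260 + 558 = 2818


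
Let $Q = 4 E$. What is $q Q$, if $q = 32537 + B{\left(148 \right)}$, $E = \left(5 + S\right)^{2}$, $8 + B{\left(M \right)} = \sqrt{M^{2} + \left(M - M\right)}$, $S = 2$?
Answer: $6404692$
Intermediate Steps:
$B{\left(M \right)} = -8 + \sqrt{M^{2}}$ ($B{\left(M \right)} = -8 + \sqrt{M^{2} + \left(M - M\right)} = -8 + \sqrt{M^{2} + 0} = -8 + \sqrt{M^{2}}$)
$E = 49$ ($E = \left(5 + 2\right)^{2} = 7^{2} = 49$)
$Q = 196$ ($Q = 4 \cdot 49 = 196$)
$q = 32677$ ($q = 32537 - \left(8 - \sqrt{148^{2}}\right) = 32537 - \left(8 - \sqrt{21904}\right) = 32537 + \left(-8 + 148\right) = 32537 + 140 = 32677$)
$q Q = 32677 \cdot 196 = 6404692$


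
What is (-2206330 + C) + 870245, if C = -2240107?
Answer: -3576192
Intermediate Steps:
(-2206330 + C) + 870245 = (-2206330 - 2240107) + 870245 = -4446437 + 870245 = -3576192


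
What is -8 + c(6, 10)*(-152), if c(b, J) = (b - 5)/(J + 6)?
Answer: -35/2 ≈ -17.500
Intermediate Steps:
c(b, J) = (-5 + b)/(6 + J)
-8 + c(6, 10)*(-152) = -8 + ((-5 + 6)/(6 + 10))*(-152) = -8 + (1/16)*(-152) = -8 - 19/2 = -35/2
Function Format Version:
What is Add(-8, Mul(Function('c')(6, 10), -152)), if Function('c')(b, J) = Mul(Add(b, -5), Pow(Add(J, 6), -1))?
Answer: Rational(-35, 2) ≈ -17.500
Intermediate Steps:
Function('c')(b, J) = Mul(Pow(Add(6, J), -1), Add(-5, b)) (Function('c')(b, J) = Mul(Add(-5, b), Pow(Add(6, J), -1)) = Mul(Pow(Add(6, J), -1), Add(-5, b)))
Add(-8, Mul(Function('c')(6, 10), -152)) = Add(-8, Mul(Mul(Pow(Add(6, 10), -1), Add(-5, 6)), -152)) = Add(-8, Mul(Mul(Pow(16, -1), 1), -152)) = Add(-8, Mul(Mul(Rational(1, 16), 1), -152)) = Add(-8, Mul(Rational(1, 16), -152)) = Add(-8, Rational(-19, 2)) = Rational(-35, 2)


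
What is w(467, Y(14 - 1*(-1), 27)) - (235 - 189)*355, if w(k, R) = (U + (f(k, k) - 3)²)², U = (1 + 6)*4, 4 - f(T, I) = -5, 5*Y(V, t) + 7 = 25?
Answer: -12234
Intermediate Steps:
Y(V, t) = 18/5 (Y(V, t) = -7/5 + (⅕)*25 = -7/5 + 5 = 18/5)
f(T, I) = 9 (f(T, I) = 4 - 1*(-5) = 4 + 5 = 9)
U = 28 (U = 7*4 = 28)
w(k, R) = 4096 (w(k, R) = (28 + (9 - 3)²)² = (28 + 6²)² = (28 + 36)² = 64² = 4096)
w(467, Y(14 - 1*(-1), 27)) - (235 - 189)*355 = 4096 - (235 - 189)*355 = 4096 - 46*355 = 4096 - 1*16330 = 4096 - 16330 = -12234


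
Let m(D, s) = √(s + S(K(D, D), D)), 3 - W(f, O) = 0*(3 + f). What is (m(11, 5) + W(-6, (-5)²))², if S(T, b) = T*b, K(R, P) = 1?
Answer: 49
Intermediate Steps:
W(f, O) = 3 (W(f, O) = 3 - 0*(3 + f) = 3 - 1*0 = 3 + 0 = 3)
m(D, s) = √(D + s) (m(D, s) = √(s + 1*D) = √(s + D) = √(D + s))
(m(11, 5) + W(-6, (-5)²))² = (√(11 + 5) + 3)² = (√16 + 3)² = (4 + 3)² = 7² = 49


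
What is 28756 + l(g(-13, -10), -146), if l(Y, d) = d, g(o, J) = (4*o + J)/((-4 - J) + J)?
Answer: 28610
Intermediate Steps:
g(o, J) = -o - J/4 (g(o, J) = (J + 4*o)/(-4) = (J + 4*o)*(-1/4) = -o - J/4)
28756 + l(g(-13, -10), -146) = 28756 - 146 = 28610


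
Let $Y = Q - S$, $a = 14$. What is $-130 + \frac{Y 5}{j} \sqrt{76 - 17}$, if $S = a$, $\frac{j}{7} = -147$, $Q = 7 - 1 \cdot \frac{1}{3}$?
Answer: $-130 + \frac{110 \sqrt{59}}{3087} \approx -129.73$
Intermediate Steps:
$Q = \frac{20}{3}$ ($Q = 7 - 1 \cdot \frac{1}{3} = 7 - \frac{1}{3} = \frac{20}{3} \approx 6.6667$)
$j = -1029$ ($j = 7 \left(-147\right) = -1029$)
$S = 14$
$Y = - \frac{22}{3}$ ($Y = \frac{20}{3} - 14 = - \frac{22}{3} \approx -7.3333$)
$-130 + \frac{Y 5}{j} \sqrt{76 - 17} = -130 + \frac{\left(- \frac{22}{3}\right) 5}{-1029} \sqrt{76 - 17} = -130 + \left(- \frac{110}{3}\right) \left(- \frac{1}{1029}\right) \sqrt{59} = -130 + \frac{110 \sqrt{59}}{3087}$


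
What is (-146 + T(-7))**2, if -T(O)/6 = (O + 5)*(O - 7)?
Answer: 98596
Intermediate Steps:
T(O) = -6*(-7 + O)*(5 + O) (T(O) = -6*(O + 5)*(O - 7) = -6*(5 + O)*(-7 + O) = -6*(-7 + O)*(5 + O))
(-146 + T(-7))**2 = (-146 + (210 - 6*(-7)**2 + 12*(-7)))**2 = (-146 + (210 - 6*49 - 84))**2 = (-146 + (210 - 294 - 84))**2 = (-146 - 168)**2 = (-314)**2 = 98596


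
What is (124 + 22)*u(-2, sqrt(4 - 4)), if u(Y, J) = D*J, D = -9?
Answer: 0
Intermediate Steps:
u(Y, J) = -9*J
(124 + 22)*u(-2, sqrt(4 - 4)) = (124 + 22)*(-9*sqrt(4 - 4)) = 146*(-9*sqrt(0)) = 146*(-9*0) = 146*0 = 0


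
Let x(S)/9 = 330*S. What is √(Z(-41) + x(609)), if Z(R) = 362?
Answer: 2*√452273 ≈ 1345.0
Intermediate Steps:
x(S) = 2970*S (x(S) = 9*(330*S) = 2970*S)
√(Z(-41) + x(609)) = √(362 + 2970*609) = √(362 + 1808730) = √1809092 = 2*√452273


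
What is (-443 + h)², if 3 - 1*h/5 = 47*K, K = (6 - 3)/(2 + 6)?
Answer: 17048641/64 ≈ 2.6639e+5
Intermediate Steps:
K = 3/8 ≈ 0.37500
h = -585/8 (h = 15 - 235*3/8 = 15 - 5*141/8 = 15 - 705/8 = -585/8 ≈ -73.125)
(-443 + h)² = (-443 - 585/8)² = (-4129/8)² = 17048641/64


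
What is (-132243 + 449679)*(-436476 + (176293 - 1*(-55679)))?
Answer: -64916931744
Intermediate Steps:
(-132243 + 449679)*(-436476 + (176293 - 1*(-55679))) = 317436*(-436476 + (176293 + 55679)) = 317436*(-436476 + 231972) = 317436*(-204504) = -64916931744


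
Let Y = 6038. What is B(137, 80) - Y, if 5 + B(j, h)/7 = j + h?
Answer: -4554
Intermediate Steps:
B(j, h) = -35 + 7*h + 7*j (B(j, h) = -35 + 7*(j + h) = -35 + 7*(h + j) = -35 + (7*h + 7*j) = -35 + 7*h + 7*j)
B(137, 80) - Y = (-35 + 7*80 + 7*137) - 1*6038 = (-35 + 560 + 959) - 6038 = 1484 - 6038 = -4554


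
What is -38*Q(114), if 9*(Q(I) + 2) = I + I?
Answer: -2660/3 ≈ -886.67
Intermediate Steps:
Q(I) = -2 + 2*I/9 (Q(I) = -2 + (I + I)/9 = -2 + (2*I)/9 = -2 + 2*I/9)
-38*Q(114) = -38*(-2 + (2/9)*114) = -38*(-2 + 76/3) = -38*70/3 = -2660/3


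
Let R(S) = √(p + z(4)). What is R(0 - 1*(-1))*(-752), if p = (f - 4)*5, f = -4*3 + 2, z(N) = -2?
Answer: -4512*I*√2 ≈ -6380.9*I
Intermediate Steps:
f = -10 (f = -12 + 2 = -10)
p = -70 (p = (-10 - 4)*5 = -14*5 = -70)
R(S) = 6*I*√2 (R(S) = √(-70 - 2) = √(-72) = 6*I*√2)
R(0 - 1*(-1))*(-752) = (6*I*√2)*(-752) = -4512*I*√2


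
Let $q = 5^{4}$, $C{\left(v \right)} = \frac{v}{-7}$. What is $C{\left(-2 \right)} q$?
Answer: $\frac{1250}{7} \approx 178.57$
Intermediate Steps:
$C{\left(v \right)} = - \frac{v}{7}$ ($C{\left(v \right)} = v \left(- \frac{1}{7}\right) = - \frac{v}{7}$)
$q = 625$
$C{\left(-2 \right)} q = \left(- \frac{1}{7}\right) \left(-2\right) 625 = \frac{2}{7} \cdot 625 = \frac{1250}{7}$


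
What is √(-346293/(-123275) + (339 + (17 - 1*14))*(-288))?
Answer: 3*I*√6652328879513/24655 ≈ 313.84*I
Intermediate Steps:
√(-346293/(-123275) + (339 + (17 - 1*14))*(-288)) = √(-346293*(-1/123275) + (339 + (17 - 14))*(-288)) = √(346293/123275 + (339 + 3)*(-288)) = √(346293/123275 + 342*(-288)) = √(346293/123275 - 98496) = √(-12141748107/123275) = 3*I*√6652328879513/24655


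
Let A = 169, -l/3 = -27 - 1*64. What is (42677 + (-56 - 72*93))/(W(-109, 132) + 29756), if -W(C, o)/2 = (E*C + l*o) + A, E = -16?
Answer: -35925/46142 ≈ -0.77857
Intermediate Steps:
l = 273 (l = -3*(-27 - 1*64) = -3*(-27 - 64) = -3*(-91) = 273)
W(C, o) = -338 - 546*o + 32*C (W(C, o) = -2*((-16*C + 273*o) + 169) = -2*(169 - 16*C + 273*o) = -338 - 546*o + 32*C)
(42677 + (-56 - 72*93))/(W(-109, 132) + 29756) = (42677 + (-56 - 72*93))/((-338 - 546*132 + 32*(-109)) + 29756) = (42677 + (-56 - 6696))/((-338 - 72072 - 3488) + 29756) = (42677 - 6752)/(-75898 + 29756) = 35925/(-46142) = 35925*(-1/46142) = -35925/46142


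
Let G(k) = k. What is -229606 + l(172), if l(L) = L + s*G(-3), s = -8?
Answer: -229410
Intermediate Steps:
l(L) = 24 + L (l(L) = L - 8*(-3) = L + 24 = 24 + L)
-229606 + l(172) = -229606 + (24 + 172) = -229606 + 196 = -229410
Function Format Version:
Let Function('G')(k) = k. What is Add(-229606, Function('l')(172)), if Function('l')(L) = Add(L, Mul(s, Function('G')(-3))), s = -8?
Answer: -229410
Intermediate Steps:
Function('l')(L) = Add(24, L) (Function('l')(L) = Add(L, Mul(-8, -3)) = Add(L, 24) = Add(24, L))
Add(-229606, Function('l')(172)) = Add(-229606, Add(24, 172)) = Add(-229606, 196) = -229410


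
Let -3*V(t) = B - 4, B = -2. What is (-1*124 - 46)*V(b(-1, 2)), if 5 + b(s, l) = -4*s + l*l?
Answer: -340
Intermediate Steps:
b(s, l) = -5 + l**2 - 4*s (b(s, l) = -5 + (-4*s + l*l) = -5 + (-4*s + l**2) = -5 + (l**2 - 4*s) = -5 + l**2 - 4*s)
V(t) = 2 (V(t) = -(-2 - 4)/3 = -1/3*(-6) = 2)
(-1*124 - 46)*V(b(-1, 2)) = (-1*124 - 46)*2 = (-124 - 46)*2 = -170*2 = -340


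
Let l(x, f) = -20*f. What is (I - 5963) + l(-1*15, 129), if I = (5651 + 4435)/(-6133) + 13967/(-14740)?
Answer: -772525115311/90400420 ≈ -8545.6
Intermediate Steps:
I = -234327251/90400420 (I = 10086*(-1/6133) + 13967*(-1/14740) = -10086/6133 - 13967/14740 = -234327251/90400420 ≈ -2.5921)
(I - 5963) + l(-1*15, 129) = (-234327251/90400420 - 5963) - 20*129 = -539292031711/90400420 - 2580 = -772525115311/90400420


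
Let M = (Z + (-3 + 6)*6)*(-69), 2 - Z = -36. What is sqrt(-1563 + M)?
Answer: 9*I*sqrt(67) ≈ 73.668*I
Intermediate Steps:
Z = 38 (Z = 2 - 1*(-36) = 2 + 36 = 38)
M = -3864 (M = (38 + (-3 + 6)*6)*(-69) = (38 + 3*6)*(-69) = (38 + 18)*(-69) = 56*(-69) = -3864)
sqrt(-1563 + M) = sqrt(-1563 - 3864) = sqrt(-5427) = 9*I*sqrt(67)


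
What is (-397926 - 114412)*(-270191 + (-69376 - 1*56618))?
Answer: 202980630530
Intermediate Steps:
(-397926 - 114412)*(-270191 + (-69376 - 1*56618)) = -512338*(-270191 + (-69376 - 56618)) = -512338*(-270191 - 125994) = -512338*(-396185) = 202980630530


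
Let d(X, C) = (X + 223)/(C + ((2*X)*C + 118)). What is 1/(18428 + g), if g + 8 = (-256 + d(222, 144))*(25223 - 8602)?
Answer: -64198/271971025743 ≈ -2.3605e-7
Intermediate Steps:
d(X, C) = (223 + X)/(118 + C + 2*C*X) (d(X, C) = (223 + X)/(C + (2*C*X + 118)) = (223 + X)/(C + (118 + 2*C*X)) = (223 + X)/(118 + C + 2*C*X))
g = -273154066487/64198 (g = -8 + (-256 + (223 + 222)/(118 + 144 + 2*144*222))*(25223 - 8602) = -8 + (-256 + 445/(118 + 144 + 63936))*16621 = -8 + (-256 + 445/64198)*16621 = -8 - 16434243/64198*16621 = -8 - 273153552903/64198 = -273154066487/64198 ≈ -4.2549e+6)
1/(18428 + g) = 1/(18428 - 273154066487/64198) = 1/(-271971025743/64198) = -64198/271971025743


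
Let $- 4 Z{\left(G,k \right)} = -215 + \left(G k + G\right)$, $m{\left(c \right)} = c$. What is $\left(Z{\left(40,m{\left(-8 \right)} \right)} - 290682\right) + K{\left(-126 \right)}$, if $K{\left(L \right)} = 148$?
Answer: $- \frac{1161641}{4} \approx -2.9041 \cdot 10^{5}$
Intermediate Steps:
$Z{\left(G,k \right)} = \frac{215}{4} - \frac{G}{4} - \frac{G k}{4}$ ($Z{\left(G,k \right)} = - \frac{-215 + \left(G k + G\right)}{4} = - \frac{-215 + \left(G + G k\right)}{4} = - \frac{-215 + G + G k}{4} = \frac{215}{4} - \frac{G}{4} - \frac{G k}{4}$)
$\left(Z{\left(40,m{\left(-8 \right)} \right)} - 290682\right) + K{\left(-126 \right)} = \left(\left(\frac{215}{4} - 10 - 10 \left(-8\right)\right) - 290682\right) + 148 = \left(\left(\frac{215}{4} - 10 + 80\right) - 290682\right) + 148 = \left(\frac{495}{4} - 290682\right) + 148 = - \frac{1162233}{4} + 148 = - \frac{1161641}{4}$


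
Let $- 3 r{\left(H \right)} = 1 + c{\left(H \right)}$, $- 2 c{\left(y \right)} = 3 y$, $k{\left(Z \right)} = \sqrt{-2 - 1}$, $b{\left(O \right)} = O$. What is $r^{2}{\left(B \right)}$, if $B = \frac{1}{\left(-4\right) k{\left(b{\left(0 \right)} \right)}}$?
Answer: $\frac{\left(8 - i \sqrt{3}\right)^{2}}{576} \approx 0.1059 - 0.048113 i$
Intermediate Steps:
$k{\left(Z \right)} = i \sqrt{3}$ ($k{\left(Z \right)} = \sqrt{-3} = i \sqrt{3}$)
$c{\left(y \right)} = - \frac{3 y}{2}$
$B = \frac{i \sqrt{3}}{12}$ ($B = \frac{1}{\left(-4\right) i \sqrt{3}} = \frac{i \sqrt{3}}{12} \approx 0.14434 i$)
$r{\left(H \right)} = - \frac{1}{3} + \frac{H}{2}$ ($r{\left(H \right)} = - \frac{1 - \frac{3 H}{2}}{3} = - \frac{1}{3} + \frac{H}{2}$)
$r^{2}{\left(B \right)} = \left(- \frac{1}{3} + \frac{\frac{1}{12} i \sqrt{3}}{2}\right)^{2} = \left(- \frac{1}{3} + \frac{i \sqrt{3}}{24}\right)^{2}$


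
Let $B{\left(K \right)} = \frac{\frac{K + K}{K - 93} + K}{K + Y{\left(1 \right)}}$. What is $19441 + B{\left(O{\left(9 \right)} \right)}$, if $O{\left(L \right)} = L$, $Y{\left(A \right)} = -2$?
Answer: $\frac{1905341}{98} \approx 19442.0$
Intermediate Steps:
$B{\left(K \right)} = \frac{K + \frac{2 K}{-93 + K}}{-2 + K}$ ($B{\left(K \right)} = \frac{\frac{K + K}{K - 93} + K}{K - 2} = \frac{\frac{2 K}{-93 + K} + K}{-2 + K} = \frac{K + \frac{2 K}{-93 + K}}{-2 + K}$)
$19441 + B{\left(O{\left(9 \right)} \right)} = 19441 + \frac{9 \left(-91 + 9\right)}{186 + 9^{2} - 855} = 19441 + 9 \frac{1}{186 + 81 - 855} \left(-82\right) = 19441 + 9 \frac{1}{-588} \left(-82\right) = 19441 + 9 \left(- \frac{1}{588}\right) \left(-82\right) = 19441 + \frac{123}{98} = \frac{1905341}{98}$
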